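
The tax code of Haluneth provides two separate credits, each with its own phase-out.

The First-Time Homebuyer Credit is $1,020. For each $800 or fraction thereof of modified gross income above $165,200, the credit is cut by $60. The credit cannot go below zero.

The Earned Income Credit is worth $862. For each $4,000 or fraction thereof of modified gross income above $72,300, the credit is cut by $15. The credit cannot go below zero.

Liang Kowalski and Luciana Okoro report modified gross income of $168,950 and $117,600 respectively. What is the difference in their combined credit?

Liang ($168,950): First-Time Homebuyer Credit: income exceeds $165,200 by $3,750, which is 5 full-or-partial $800 increments; reduction = 5 × $60 = $300, leaving $720. Earned Income Credit: income exceeds $72,300 by $96,650, which is 25 full-or-partial $4,000 increments; reduction = 25 × $15 = $375, leaving $487. total $720 + $487 = $1,207
Luciana ($117,600): First-Time Homebuyer Credit: $117,600 is at or below the $165,200 threshold, so the full $1,020 applies. Earned Income Credit: income exceeds $72,300 by $45,300, which is 12 full-or-partial $4,000 increments; reduction = 12 × $15 = $180, leaving $682. total $1,020 + $682 = $1,702
Difference: |$1,207 − $1,702| = $495.

$495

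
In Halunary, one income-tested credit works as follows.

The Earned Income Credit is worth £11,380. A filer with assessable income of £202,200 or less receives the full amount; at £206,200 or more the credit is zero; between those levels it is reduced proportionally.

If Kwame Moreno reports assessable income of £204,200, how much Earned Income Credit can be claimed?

£5,690

Earned Income Credit: £204,200 is £2,000 into a £4,000 phase-out range, leaving 2,000/4,000 of the credit: £11,380 × 2,000/4,000 = £5,690.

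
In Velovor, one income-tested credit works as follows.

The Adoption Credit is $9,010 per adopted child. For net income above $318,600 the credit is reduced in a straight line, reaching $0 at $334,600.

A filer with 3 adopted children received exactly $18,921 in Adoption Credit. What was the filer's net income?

Full credit = 3 × $9,010 = $27,030.
$18,921 is 18,921/27,030 of the full $27,030, so 8,109/27,030 of the $16,000 range has been used: income = $318,600 + $16,000 × 8,109/27,030 = $323,400.

$323,400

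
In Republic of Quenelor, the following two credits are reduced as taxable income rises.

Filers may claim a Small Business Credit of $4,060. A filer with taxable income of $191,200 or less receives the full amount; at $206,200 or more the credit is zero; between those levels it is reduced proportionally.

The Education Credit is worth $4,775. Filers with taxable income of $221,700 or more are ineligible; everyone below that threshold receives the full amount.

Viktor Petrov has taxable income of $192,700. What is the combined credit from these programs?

$8,429

Small Business Credit: $192,700 is $1,500 into a $15,000 phase-out range, leaving 13,500/15,000 of the credit: $4,060 × 13,500/15,000 = $3,654.
Education Credit: $192,700 is below the $221,700 cutoff, so the full $4,775 applies.
Total: $3,654 + $4,775 = $8,429.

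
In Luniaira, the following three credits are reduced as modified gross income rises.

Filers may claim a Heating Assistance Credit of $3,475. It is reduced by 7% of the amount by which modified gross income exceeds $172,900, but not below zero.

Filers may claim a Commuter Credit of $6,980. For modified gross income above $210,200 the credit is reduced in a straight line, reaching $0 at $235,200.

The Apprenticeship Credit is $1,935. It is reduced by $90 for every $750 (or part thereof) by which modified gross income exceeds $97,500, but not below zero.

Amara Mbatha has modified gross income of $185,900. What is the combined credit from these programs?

$9,545

Heating Assistance Credit: 7% of the $13,000 excess over $172,900 is $910; credit = $3,475 − $910 = $2,565.
Commuter Credit: $185,900 is at or below the $210,200 threshold, so the full $6,980 applies.
Apprenticeship Credit: income exceeds $97,500 by $88,400 → 118 increments × $90 = $10,620 ≥ base, so the credit is $0.
Total: $2,565 + $6,980 + $0 = $9,545.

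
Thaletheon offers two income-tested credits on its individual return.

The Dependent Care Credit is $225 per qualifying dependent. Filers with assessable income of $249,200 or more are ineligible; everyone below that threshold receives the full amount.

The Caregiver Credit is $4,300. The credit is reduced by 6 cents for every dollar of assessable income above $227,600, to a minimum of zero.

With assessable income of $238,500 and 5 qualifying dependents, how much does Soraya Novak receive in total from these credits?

$4,771

Dependent Care Credit: base = 5 × $225 = $1,125. $238,500 is below the $249,200 cutoff, so the full $1,125 applies.
Caregiver Credit: 6% of the $10,900 excess over $227,600 is $654; credit = $4,300 − $654 = $3,646.
Total: $1,125 + $3,646 = $4,771.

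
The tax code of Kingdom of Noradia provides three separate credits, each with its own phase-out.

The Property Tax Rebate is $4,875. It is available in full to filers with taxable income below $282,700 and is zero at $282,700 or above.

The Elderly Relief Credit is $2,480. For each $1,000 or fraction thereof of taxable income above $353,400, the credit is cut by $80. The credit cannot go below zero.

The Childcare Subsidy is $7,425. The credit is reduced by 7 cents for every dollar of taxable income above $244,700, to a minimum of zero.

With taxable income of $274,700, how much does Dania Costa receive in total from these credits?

Property Tax Rebate: $274,700 is below the $282,700 cutoff, so the full $4,875 applies.
Elderly Relief Credit: $274,700 is at or below the $353,400 threshold, so the full $2,480 applies.
Childcare Subsidy: 7% of the $30,000 excess over $244,700 is $2,100; credit = $7,425 − $2,100 = $5,325.
Total: $4,875 + $2,480 + $5,325 = $12,680.

$12,680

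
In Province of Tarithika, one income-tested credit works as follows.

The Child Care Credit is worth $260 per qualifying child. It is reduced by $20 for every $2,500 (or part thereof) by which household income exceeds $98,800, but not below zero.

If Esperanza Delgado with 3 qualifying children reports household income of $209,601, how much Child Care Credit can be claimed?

$0

Child Care Credit: base = 3 × $260 = $780. income exceeds $98,800 by $110,801 → 45 increments × $20 = $900 ≥ base, so the credit is $0.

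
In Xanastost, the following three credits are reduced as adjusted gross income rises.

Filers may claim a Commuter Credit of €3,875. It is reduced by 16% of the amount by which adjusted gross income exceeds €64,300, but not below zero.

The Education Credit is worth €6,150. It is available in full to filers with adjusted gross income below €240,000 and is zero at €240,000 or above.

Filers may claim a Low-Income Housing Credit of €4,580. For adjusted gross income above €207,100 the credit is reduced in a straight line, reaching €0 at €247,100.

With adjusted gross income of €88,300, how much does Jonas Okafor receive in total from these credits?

Commuter Credit: 16% of the €24,000 excess over €64,300 is €3,840; credit = €3,875 − €3,840 = €35.
Education Credit: €88,300 is below the €240,000 cutoff, so the full €6,150 applies.
Low-Income Housing Credit: €88,300 is at or below the €207,100 threshold, so the full €4,580 applies.
Total: €35 + €6,150 + €4,580 = €10,765.

€10,765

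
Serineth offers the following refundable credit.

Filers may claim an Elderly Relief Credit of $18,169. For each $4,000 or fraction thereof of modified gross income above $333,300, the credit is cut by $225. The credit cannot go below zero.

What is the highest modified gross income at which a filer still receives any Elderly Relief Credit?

$653,300

After 80 increments the reduction is 80 × $225 = $18,000, leaving $169; one more increment wipes it out. Increment 80 ends at excess 80 × $4,000 = $320,000, so the highest qualifying income is $333,300 + $320,000 = $653,300.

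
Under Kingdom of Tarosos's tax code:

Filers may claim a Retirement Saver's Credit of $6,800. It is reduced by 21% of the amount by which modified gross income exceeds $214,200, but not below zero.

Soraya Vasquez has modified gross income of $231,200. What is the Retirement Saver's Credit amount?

Retirement Saver's Credit: 21% of the $17,000 excess over $214,200 is $3,570; credit = $6,800 − $3,570 = $3,230.

$3,230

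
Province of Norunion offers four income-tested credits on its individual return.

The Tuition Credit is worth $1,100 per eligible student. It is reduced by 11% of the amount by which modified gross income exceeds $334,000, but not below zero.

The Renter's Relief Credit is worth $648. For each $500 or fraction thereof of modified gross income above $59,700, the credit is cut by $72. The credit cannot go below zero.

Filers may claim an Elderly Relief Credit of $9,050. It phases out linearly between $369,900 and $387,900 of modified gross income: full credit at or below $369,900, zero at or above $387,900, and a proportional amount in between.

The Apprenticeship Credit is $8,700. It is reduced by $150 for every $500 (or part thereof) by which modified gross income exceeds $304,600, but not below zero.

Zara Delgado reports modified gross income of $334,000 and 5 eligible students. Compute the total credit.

Tuition Credit: base = 5 × $1,100 = $5,500. $334,000 is at or below the $334,000 threshold, so the full $5,500 applies.
Renter's Relief Credit: income exceeds $59,700 by $274,300 → 549 increments × $72 = $39,528 ≥ base, so the credit is $0.
Elderly Relief Credit: $334,000 is at or below the $369,900 threshold, so the full $9,050 applies.
Apprenticeship Credit: income exceeds $304,600 by $29,400 → 59 increments × $150 = $8,850 ≥ base, so the credit is $0.
Total: $5,500 + $0 + $9,050 + $0 = $14,550.

$14,550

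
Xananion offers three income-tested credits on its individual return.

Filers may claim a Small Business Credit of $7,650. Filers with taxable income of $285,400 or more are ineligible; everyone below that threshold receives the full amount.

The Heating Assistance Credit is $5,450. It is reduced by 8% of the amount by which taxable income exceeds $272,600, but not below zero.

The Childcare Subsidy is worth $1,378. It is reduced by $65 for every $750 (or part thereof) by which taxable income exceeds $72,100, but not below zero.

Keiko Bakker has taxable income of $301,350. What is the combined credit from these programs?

$3,150

Small Business Credit: $301,350 meets or exceeds the $285,400 cutoff, so the credit is $0.
Heating Assistance Credit: 8% of the $28,750 excess over $272,600 is $2,300; credit = $5,450 − $2,300 = $3,150.
Childcare Subsidy: income exceeds $72,100 by $229,250 → 306 increments × $65 = $19,890 ≥ base, so the credit is $0.
Total: $0 + $3,150 + $0 = $3,150.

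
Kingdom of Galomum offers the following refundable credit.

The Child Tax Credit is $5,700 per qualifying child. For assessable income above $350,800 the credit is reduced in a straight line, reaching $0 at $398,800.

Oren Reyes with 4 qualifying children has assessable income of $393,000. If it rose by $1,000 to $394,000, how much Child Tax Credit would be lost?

At $393,000 — base = 4 × $5,700 = $22,800. $393,000 is $42,200 into a $48,000 phase-out range, leaving 5,800/48,000 of the credit: $22,800 × 5,800/48,000 = $2,755.
At $394,000 — base = 4 × $5,700 = $22,800. $394,000 is $43,200 into a $48,000 phase-out range, leaving 4,800/48,000 of the credit: $22,800 × 4,800/48,000 = $2,280.
Lost: $2,755 − $2,280 = $475.

$475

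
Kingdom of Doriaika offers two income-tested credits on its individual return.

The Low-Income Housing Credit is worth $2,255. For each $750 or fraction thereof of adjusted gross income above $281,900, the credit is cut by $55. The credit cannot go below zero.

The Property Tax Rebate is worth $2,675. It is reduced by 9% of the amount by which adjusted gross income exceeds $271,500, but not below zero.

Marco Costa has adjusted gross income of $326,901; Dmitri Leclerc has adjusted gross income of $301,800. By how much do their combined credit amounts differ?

Marco ($326,901): Low-Income Housing Credit: income exceeds $281,900 by $45,001 → 61 increments × $55 = $3,355 ≥ base, so the credit is $0. Property Tax Rebate: 9% of the $55,401 excess over $271,500 is $4,986.09 ≥ base, so the credit is $0. total $0 + $0 = $0
Dmitri ($301,800): Low-Income Housing Credit: income exceeds $281,900 by $19,900, which is 27 full-or-partial $750 increments; reduction = 27 × $55 = $1,485, leaving $770. Property Tax Rebate: 9% of the $30,300 excess over $271,500 is $2,727 ≥ base, so the credit is $0. total $770 + $0 = $770
Difference: |$0 − $770| = $770.

$770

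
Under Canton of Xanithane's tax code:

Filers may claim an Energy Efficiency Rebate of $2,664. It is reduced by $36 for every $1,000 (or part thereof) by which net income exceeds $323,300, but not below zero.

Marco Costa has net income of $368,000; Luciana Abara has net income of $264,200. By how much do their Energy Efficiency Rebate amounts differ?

$1,620

Marco ($368,000): Energy Efficiency Rebate: income exceeds $323,300 by $44,700, which is 45 full-or-partial $1,000 increments; reduction = 45 × $36 = $1,620, leaving $1,044.
Luciana ($264,200): Energy Efficiency Rebate: $264,200 is at or below the $323,300 threshold, so the full $2,664 applies.
Difference: |$1,044 − $2,664| = $1,620.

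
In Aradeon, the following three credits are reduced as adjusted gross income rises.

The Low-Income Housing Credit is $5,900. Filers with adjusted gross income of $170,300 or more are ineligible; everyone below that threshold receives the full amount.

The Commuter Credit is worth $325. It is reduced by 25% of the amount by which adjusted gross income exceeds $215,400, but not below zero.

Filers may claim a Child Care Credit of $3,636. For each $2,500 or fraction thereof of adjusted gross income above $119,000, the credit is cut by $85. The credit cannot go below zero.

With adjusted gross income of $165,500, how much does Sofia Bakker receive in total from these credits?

$8,246

Low-Income Housing Credit: $165,500 is below the $170,300 cutoff, so the full $5,900 applies.
Commuter Credit: $165,500 is at or below the $215,400 threshold, so the full $325 applies.
Child Care Credit: income exceeds $119,000 by $46,500, which is 19 full-or-partial $2,500 increments; reduction = 19 × $85 = $1,615, leaving $2,021.
Total: $5,900 + $325 + $2,021 = $8,246.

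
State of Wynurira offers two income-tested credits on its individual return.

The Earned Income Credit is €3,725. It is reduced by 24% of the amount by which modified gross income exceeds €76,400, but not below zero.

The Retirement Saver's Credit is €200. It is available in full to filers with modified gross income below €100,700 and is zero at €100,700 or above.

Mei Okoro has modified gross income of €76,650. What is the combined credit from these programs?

Earned Income Credit: 24% of the €250 excess over €76,400 is €60; credit = €3,725 − €60 = €3,665.
Retirement Saver's Credit: €76,650 is below the €100,700 cutoff, so the full €200 applies.
Total: €3,665 + €200 = €3,865.

€3,865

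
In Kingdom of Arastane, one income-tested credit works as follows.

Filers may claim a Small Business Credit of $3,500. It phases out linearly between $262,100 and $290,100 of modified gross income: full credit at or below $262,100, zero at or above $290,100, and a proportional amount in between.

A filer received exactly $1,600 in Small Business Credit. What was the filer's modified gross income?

$1,600 is 1,600/3,500 of the full $3,500, so 1,900/3,500 of the $28,000 range has been used: income = $262,100 + $28,000 × 1,900/3,500 = $277,300.

$277,300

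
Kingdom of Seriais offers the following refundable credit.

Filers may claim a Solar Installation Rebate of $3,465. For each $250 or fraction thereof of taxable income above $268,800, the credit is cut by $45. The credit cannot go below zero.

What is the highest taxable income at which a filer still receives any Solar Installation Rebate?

$287,800

After 76 increments the reduction is 76 × $45 = $3,420, leaving $45; one more increment wipes it out. Increment 76 ends at excess 76 × $250 = $19,000, so the highest qualifying income is $268,800 + $19,000 = $287,800.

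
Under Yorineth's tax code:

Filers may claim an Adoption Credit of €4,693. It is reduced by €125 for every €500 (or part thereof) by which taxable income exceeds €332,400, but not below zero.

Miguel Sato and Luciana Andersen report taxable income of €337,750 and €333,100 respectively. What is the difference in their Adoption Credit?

Miguel (€337,750): Adoption Credit: income exceeds €332,400 by €5,350, which is 11 full-or-partial €500 increments; reduction = 11 × €125 = €1,375, leaving €3,318.
Luciana (€333,100): Adoption Credit: income exceeds €332,400 by €700, which is 2 full-or-partial €500 increments; reduction = 2 × €125 = €250, leaving €4,443.
Difference: |€3,318 − €4,443| = €1,125.

€1,125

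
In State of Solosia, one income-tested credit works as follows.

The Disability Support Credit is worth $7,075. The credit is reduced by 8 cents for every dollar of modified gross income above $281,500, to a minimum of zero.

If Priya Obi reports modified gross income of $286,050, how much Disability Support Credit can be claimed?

Disability Support Credit: 8% of the $4,550 excess over $281,500 is $364; credit = $7,075 − $364 = $6,711.

$6,711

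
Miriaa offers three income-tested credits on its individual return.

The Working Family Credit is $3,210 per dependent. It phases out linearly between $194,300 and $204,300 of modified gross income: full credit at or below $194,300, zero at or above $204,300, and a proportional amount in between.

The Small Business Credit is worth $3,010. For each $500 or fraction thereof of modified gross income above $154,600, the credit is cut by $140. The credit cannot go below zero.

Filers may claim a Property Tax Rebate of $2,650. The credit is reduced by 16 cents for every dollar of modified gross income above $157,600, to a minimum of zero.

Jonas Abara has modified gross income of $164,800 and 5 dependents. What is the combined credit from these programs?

$17,618

Working Family Credit: base = 5 × $3,210 = $16,050. $164,800 is at or below the $194,300 threshold, so the full $16,050 applies.
Small Business Credit: income exceeds $154,600 by $10,200, which is 21 full-or-partial $500 increments; reduction = 21 × $140 = $2,940, leaving $70.
Property Tax Rebate: 16% of the $7,200 excess over $157,600 is $1,152; credit = $2,650 − $1,152 = $1,498.
Total: $16,050 + $70 + $1,498 = $17,618.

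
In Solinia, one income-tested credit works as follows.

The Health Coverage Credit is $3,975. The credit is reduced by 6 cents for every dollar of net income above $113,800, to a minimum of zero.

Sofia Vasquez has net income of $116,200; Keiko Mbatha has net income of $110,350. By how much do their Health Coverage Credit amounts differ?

$144

Sofia ($116,200): Health Coverage Credit: 6% of the $2,400 excess over $113,800 is $144; credit = $3,975 − $144 = $3,831.
Keiko ($110,350): Health Coverage Credit: $110,350 is at or below the $113,800 threshold, so the full $3,975 applies.
Difference: |$3,831 − $3,975| = $144.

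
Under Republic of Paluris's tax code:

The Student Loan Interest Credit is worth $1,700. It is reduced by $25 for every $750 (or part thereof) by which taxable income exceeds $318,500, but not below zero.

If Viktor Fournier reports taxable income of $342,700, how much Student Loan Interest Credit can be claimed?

$875

Student Loan Interest Credit: income exceeds $318,500 by $24,200, which is 33 full-or-partial $750 increments; reduction = 33 × $25 = $825, leaving $875.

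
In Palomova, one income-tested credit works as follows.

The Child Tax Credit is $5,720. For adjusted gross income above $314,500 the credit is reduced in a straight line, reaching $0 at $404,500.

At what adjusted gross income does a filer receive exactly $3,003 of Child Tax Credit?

$357,250

$3,003 is 3,003/5,720 of the full $5,720, so 2,717/5,720 of the $90,000 range has been used: income = $314,500 + $90,000 × 2,717/5,720 = $357,250.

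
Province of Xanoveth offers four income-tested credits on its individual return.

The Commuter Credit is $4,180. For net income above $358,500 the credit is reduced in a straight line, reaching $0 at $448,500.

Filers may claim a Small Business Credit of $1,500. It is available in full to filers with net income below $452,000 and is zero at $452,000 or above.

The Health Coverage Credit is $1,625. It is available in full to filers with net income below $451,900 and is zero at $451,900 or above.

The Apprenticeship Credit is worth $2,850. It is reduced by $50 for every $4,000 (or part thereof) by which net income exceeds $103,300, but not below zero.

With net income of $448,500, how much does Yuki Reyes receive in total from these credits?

$3,125

Commuter Credit: $448,500 is at or above $448,500, so the credit is $0.
Small Business Credit: $448,500 is below the $452,000 cutoff, so the full $1,500 applies.
Health Coverage Credit: $448,500 is below the $451,900 cutoff, so the full $1,625 applies.
Apprenticeship Credit: income exceeds $103,300 by $345,200 → 87 increments × $50 = $4,350 ≥ base, so the credit is $0.
Total: $0 + $1,500 + $1,625 + $0 = $3,125.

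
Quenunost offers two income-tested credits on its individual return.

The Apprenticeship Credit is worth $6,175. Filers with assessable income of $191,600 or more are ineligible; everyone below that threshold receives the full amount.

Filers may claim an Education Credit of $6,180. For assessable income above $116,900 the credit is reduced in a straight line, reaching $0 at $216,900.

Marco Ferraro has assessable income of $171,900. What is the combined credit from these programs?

Apprenticeship Credit: $171,900 is below the $191,600 cutoff, so the full $6,175 applies.
Education Credit: $171,900 is $55,000 into a $100,000 phase-out range, leaving 45,000/100,000 of the credit: $6,180 × 45,000/100,000 = $2,781.
Total: $6,175 + $2,781 = $8,956.

$8,956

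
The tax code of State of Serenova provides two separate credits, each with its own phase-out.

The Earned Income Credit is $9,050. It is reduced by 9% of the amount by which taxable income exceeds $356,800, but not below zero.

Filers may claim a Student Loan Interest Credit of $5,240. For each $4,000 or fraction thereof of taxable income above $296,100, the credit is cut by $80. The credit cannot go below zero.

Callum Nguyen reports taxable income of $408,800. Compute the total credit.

Earned Income Credit: 9% of the $52,000 excess over $356,800 is $4,680; credit = $9,050 − $4,680 = $4,370.
Student Loan Interest Credit: income exceeds $296,100 by $112,700, which is 29 full-or-partial $4,000 increments; reduction = 29 × $80 = $2,320, leaving $2,920.
Total: $4,370 + $2,920 = $7,290.

$7,290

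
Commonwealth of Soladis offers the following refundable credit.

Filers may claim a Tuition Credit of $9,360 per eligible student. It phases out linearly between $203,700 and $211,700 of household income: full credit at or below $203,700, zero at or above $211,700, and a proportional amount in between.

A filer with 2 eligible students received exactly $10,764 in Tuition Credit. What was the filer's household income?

Full credit = 2 × $9,360 = $18,720.
$10,764 is 10,764/18,720 of the full $18,720, so 7,956/18,720 of the $8,000 range has been used: income = $203,700 + $8,000 × 7,956/18,720 = $207,100.

$207,100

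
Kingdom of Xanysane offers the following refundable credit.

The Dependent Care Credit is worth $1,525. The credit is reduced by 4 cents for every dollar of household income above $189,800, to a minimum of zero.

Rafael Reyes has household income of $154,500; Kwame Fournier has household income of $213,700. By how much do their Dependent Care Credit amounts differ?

$956

Rafael ($154,500): Dependent Care Credit: $154,500 is at or below the $189,800 threshold, so the full $1,525 applies.
Kwame ($213,700): Dependent Care Credit: 4% of the $23,900 excess over $189,800 is $956; credit = $1,525 − $956 = $569.
Difference: |$1,525 − $569| = $956.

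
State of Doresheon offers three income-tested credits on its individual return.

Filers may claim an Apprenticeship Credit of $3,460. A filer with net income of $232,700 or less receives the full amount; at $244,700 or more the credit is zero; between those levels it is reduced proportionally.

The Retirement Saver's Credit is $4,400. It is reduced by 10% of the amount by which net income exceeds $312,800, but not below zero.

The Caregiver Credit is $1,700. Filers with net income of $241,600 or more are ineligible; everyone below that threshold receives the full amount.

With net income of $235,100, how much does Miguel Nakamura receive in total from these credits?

Apprenticeship Credit: $235,100 is $2,400 into a $12,000 phase-out range, leaving 9,600/12,000 of the credit: $3,460 × 9,600/12,000 = $2,768.
Retirement Saver's Credit: $235,100 is at or below the $312,800 threshold, so the full $4,400 applies.
Caregiver Credit: $235,100 is below the $241,600 cutoff, so the full $1,700 applies.
Total: $2,768 + $4,400 + $1,700 = $8,868.

$8,868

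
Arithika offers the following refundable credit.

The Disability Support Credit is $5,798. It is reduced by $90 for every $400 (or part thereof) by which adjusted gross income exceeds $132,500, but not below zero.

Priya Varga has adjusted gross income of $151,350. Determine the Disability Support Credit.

Disability Support Credit: income exceeds $132,500 by $18,850, which is 48 full-or-partial $400 increments; reduction = 48 × $90 = $4,320, leaving $1,478.

$1,478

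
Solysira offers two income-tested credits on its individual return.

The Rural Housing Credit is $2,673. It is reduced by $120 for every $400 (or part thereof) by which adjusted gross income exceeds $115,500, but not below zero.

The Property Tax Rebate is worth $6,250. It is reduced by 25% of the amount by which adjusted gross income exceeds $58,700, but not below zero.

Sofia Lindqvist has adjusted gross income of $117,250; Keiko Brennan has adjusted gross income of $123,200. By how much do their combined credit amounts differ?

$1,800

Sofia ($117,250): Rural Housing Credit: income exceeds $115,500 by $1,750, which is 5 full-or-partial $400 increments; reduction = 5 × $120 = $600, leaving $2,073. Property Tax Rebate: 25% of the $58,550 excess over $58,700 is $14,637.50 ≥ base, so the credit is $0. total $2,073 + $0 = $2,073
Keiko ($123,200): Rural Housing Credit: income exceeds $115,500 by $7,700, which is 20 full-or-partial $400 increments; reduction = 20 × $120 = $2,400, leaving $273. Property Tax Rebate: 25% of the $64,500 excess over $58,700 is $16,125 ≥ base, so the credit is $0. total $273 + $0 = $273
Difference: |$2,073 − $273| = $1,800.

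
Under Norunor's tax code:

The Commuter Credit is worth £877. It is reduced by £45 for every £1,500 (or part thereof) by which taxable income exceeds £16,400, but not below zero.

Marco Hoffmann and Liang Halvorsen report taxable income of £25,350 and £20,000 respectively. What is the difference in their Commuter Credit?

Marco (£25,350): Commuter Credit: income exceeds £16,400 by £8,950, which is 6 full-or-partial £1,500 increments; reduction = 6 × £45 = £270, leaving £607.
Liang (£20,000): Commuter Credit: income exceeds £16,400 by £3,600, which is 3 full-or-partial £1,500 increments; reduction = 3 × £45 = £135, leaving £742.
Difference: |£607 − £742| = £135.

£135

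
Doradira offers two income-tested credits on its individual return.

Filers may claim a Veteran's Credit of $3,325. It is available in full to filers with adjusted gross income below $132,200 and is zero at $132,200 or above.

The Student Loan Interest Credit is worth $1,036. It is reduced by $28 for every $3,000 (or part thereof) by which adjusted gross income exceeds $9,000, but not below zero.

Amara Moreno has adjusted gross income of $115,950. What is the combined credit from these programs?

$3,353

Veteran's Credit: $115,950 is below the $132,200 cutoff, so the full $3,325 applies.
Student Loan Interest Credit: income exceeds $9,000 by $106,950, which is 36 full-or-partial $3,000 increments; reduction = 36 × $28 = $1,008, leaving $28.
Total: $3,325 + $28 = $3,353.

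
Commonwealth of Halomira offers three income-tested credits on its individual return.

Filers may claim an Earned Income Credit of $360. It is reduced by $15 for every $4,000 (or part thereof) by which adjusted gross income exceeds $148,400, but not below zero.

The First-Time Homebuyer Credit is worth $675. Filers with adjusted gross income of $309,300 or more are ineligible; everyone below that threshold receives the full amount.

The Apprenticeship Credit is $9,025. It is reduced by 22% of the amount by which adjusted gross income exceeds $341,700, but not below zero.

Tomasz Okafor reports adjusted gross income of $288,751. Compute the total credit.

Earned Income Credit: income exceeds $148,400 by $140,351 → 36 increments × $15 = $540 ≥ base, so the credit is $0.
First-Time Homebuyer Credit: $288,751 is below the $309,300 cutoff, so the full $675 applies.
Apprenticeship Credit: $288,751 is at or below the $341,700 threshold, so the full $9,025 applies.
Total: $0 + $675 + $9,025 = $9,700.

$9,700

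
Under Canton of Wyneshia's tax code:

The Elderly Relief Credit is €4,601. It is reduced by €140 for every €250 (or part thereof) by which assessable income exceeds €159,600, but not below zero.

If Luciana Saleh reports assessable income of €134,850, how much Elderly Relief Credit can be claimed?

€4,601

Elderly Relief Credit: €134,850 is at or below the €159,600 threshold, so the full €4,601 applies.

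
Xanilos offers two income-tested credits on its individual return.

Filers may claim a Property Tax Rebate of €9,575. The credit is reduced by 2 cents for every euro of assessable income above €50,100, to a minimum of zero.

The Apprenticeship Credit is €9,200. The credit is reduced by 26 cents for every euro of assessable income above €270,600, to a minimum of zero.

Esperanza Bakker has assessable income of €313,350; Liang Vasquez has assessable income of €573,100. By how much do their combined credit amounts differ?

€4,310

Esperanza (€313,350): Property Tax Rebate: 2% of the €263,250 excess over €50,100 is €5,265; credit = €9,575 − €5,265 = €4,310. Apprenticeship Credit: 26% of the €42,750 excess over €270,600 is €11,115 ≥ base, so the credit is €0. total €4,310 + €0 = €4,310
Liang (€573,100): Property Tax Rebate: 2% of the €523,000 excess over €50,100 is €10,460 ≥ base, so the credit is €0. Apprenticeship Credit: 26% of the €302,500 excess over €270,600 is €78,650 ≥ base, so the credit is €0. total €0 + €0 = €0
Difference: |€4,310 − €0| = €4,310.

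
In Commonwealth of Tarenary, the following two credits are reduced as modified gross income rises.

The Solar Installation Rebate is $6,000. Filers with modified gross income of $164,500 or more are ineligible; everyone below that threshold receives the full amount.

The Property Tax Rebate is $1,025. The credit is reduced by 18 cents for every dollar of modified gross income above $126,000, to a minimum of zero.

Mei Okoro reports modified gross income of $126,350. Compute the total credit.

Solar Installation Rebate: $126,350 is below the $164,500 cutoff, so the full $6,000 applies.
Property Tax Rebate: 18% of the $350 excess over $126,000 is $63; credit = $1,025 − $63 = $962.
Total: $6,000 + $962 = $6,962.

$6,962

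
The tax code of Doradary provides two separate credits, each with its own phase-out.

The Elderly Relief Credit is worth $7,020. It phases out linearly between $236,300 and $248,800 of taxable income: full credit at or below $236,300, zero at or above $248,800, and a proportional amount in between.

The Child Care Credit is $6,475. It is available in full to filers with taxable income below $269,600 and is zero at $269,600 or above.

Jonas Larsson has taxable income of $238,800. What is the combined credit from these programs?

Elderly Relief Credit: $238,800 is $2,500 into a $12,500 phase-out range, leaving 10,000/12,500 of the credit: $7,020 × 10,000/12,500 = $5,616.
Child Care Credit: $238,800 is below the $269,600 cutoff, so the full $6,475 applies.
Total: $5,616 + $6,475 = $12,091.

$12,091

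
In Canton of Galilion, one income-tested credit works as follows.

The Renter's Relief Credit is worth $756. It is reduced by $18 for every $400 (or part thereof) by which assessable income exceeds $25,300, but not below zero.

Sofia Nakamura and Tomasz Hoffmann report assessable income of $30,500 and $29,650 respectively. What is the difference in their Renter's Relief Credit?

$36

Sofia ($30,500): Renter's Relief Credit: income exceeds $25,300 by $5,200, which is 13 full-or-partial $400 increments; reduction = 13 × $18 = $234, leaving $522.
Tomasz ($29,650): Renter's Relief Credit: income exceeds $25,300 by $4,350, which is 11 full-or-partial $400 increments; reduction = 11 × $18 = $198, leaving $558.
Difference: |$522 − $558| = $36.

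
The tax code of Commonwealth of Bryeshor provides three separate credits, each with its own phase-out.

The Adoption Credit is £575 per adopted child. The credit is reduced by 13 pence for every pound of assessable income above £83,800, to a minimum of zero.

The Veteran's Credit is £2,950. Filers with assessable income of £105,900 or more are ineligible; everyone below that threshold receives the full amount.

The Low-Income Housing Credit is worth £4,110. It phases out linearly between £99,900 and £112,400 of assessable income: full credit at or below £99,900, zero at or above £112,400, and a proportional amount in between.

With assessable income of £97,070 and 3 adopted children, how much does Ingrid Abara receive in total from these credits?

Adoption Credit: base = 3 × £575 = £1,725. 13% of the £13,270 excess over £83,800 is £1,725.10 ≥ base, so the credit is £0.
Veteran's Credit: £97,070 is below the £105,900 cutoff, so the full £2,950 applies.
Low-Income Housing Credit: £97,070 is at or below the £99,900 threshold, so the full £4,110 applies.
Total: £0 + £2,950 + £4,110 = £7,060.

£7,060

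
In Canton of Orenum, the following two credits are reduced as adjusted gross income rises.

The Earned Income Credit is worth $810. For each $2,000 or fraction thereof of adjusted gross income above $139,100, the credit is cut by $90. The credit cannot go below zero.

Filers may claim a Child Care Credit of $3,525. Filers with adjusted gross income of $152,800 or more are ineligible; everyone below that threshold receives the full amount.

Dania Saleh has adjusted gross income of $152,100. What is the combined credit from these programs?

Earned Income Credit: income exceeds $139,100 by $13,000, which is 7 full-or-partial $2,000 increments; reduction = 7 × $90 = $630, leaving $180.
Child Care Credit: $152,100 is below the $152,800 cutoff, so the full $3,525 applies.
Total: $180 + $3,525 = $3,705.

$3,705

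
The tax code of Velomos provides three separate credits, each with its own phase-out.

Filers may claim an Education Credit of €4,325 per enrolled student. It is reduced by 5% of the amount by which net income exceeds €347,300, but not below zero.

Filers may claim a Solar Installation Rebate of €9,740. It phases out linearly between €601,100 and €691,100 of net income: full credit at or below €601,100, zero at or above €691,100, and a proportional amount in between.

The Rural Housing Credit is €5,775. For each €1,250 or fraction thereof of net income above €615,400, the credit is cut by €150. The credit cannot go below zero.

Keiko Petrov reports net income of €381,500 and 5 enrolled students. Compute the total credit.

Education Credit: base = 5 × €4,325 = €21,625. 5% of the €34,200 excess over €347,300 is €1,710; credit = €21,625 − €1,710 = €19,915.
Solar Installation Rebate: €381,500 is at or below the €601,100 threshold, so the full €9,740 applies.
Rural Housing Credit: €381,500 is at or below the €615,400 threshold, so the full €5,775 applies.
Total: €19,915 + €9,740 + €5,775 = €35,430.

€35,430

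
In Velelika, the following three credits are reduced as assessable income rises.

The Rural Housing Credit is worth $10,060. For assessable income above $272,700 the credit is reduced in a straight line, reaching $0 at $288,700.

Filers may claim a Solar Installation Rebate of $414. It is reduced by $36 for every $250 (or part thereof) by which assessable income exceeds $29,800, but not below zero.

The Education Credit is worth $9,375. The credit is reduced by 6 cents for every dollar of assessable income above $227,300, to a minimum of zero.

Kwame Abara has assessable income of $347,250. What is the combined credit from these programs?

$2,178

Rural Housing Credit: $347,250 is at or above $288,700, so the credit is $0.
Solar Installation Rebate: income exceeds $29,800 by $317,450 → 1270 increments × $36 = $45,720 ≥ base, so the credit is $0.
Education Credit: 6% of the $119,950 excess over $227,300 is $7,197; credit = $9,375 − $7,197 = $2,178.
Total: $0 + $0 + $2,178 = $2,178.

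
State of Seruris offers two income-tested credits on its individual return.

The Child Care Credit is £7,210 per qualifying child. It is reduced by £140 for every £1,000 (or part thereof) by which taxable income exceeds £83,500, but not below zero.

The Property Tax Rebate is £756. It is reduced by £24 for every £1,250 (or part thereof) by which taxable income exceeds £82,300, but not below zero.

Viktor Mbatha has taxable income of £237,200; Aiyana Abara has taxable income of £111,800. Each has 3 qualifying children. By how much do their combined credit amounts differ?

£17,680

Viktor (£237,200): Child Care Credit: base = 3 × £7,210 = £21,630. income exceeds £83,500 by £153,700, which is 154 full-or-partial £1,000 increments; reduction = 154 × £140 = £21,560, leaving £70. Property Tax Rebate: income exceeds £82,300 by £154,900 → 124 increments × £24 = £2,976 ≥ base, so the credit is £0. total £70 + £0 = £70
Aiyana (£111,800): Child Care Credit: base = 3 × £7,210 = £21,630. income exceeds £83,500 by £28,300, which is 29 full-or-partial £1,000 increments; reduction = 29 × £140 = £4,060, leaving £17,570. Property Tax Rebate: income exceeds £82,300 by £29,500, which is 24 full-or-partial £1,250 increments; reduction = 24 × £24 = £576, leaving £180. total £17,570 + £180 = £17,750
Difference: |£70 − £17,750| = £17,680.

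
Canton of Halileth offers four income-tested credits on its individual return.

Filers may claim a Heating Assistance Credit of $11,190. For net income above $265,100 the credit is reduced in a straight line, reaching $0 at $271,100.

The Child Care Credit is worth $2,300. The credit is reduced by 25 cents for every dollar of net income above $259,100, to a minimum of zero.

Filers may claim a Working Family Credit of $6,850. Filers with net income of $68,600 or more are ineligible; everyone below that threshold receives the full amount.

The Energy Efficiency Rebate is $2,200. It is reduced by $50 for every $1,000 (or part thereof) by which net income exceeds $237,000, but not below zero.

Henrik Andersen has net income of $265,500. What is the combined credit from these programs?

Heating Assistance Credit: $265,500 is $400 into a $6,000 phase-out range, leaving 5,600/6,000 of the credit: $11,190 × 5,600/6,000 = $10,444.
Child Care Credit: 25% of the $6,400 excess over $259,100 is $1,600; credit = $2,300 − $1,600 = $700.
Working Family Credit: $265,500 meets or exceeds the $68,600 cutoff, so the credit is $0.
Energy Efficiency Rebate: income exceeds $237,000 by $28,500, which is 29 full-or-partial $1,000 increments; reduction = 29 × $50 = $1,450, leaving $750.
Total: $10,444 + $700 + $0 + $750 = $11,894.

$11,894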